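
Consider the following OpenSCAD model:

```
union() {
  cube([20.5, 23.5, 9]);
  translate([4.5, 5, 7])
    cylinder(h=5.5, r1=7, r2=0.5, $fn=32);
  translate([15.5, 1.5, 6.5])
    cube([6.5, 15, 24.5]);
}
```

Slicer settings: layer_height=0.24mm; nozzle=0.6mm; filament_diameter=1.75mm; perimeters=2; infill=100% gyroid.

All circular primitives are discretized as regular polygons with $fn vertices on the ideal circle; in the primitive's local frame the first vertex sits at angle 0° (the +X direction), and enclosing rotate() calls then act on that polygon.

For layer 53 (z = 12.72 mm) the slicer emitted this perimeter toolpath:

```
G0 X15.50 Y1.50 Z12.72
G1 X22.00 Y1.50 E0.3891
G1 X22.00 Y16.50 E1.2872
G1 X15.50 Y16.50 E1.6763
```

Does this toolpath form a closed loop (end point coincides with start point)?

Start point (G0): (15.50, 1.50). End point (last G1): the path does not return to the start — open.

no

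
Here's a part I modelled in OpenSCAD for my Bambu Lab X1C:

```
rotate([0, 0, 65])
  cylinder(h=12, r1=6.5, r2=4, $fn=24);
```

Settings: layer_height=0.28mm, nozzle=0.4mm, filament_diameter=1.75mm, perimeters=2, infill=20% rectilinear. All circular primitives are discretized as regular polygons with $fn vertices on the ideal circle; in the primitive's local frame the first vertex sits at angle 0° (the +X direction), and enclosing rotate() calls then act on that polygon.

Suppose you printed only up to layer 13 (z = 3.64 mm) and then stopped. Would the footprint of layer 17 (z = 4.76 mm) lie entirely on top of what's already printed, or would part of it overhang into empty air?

Compare the two slices. At z = 3.64: the cone (r1=6.5→r2=4) has section circumradius 5.742 here — a regular 24-gon (area = (24/2)·5.742²·sin(360°/24) = 102.39 mm²); (rotated 65° about Z; rotation is an isometry so areas/perimeters/island counts are preserved). At z = 4.76: the cone: at t=0.397 of its height the radius interpolates to r₁+(r₂−r₁)t = 5.508, giving a regular 24-gon of that circumradius (area = (24/2)·5.508²·sin(360°/24) = 94.24 mm²); (whole slice rotated 65° about Z — lengths, areas and connectivity unchanged). Checking containment: the cross-section at z = 4.76 is a subset of the cross-section at z = 3.64.

entirely on top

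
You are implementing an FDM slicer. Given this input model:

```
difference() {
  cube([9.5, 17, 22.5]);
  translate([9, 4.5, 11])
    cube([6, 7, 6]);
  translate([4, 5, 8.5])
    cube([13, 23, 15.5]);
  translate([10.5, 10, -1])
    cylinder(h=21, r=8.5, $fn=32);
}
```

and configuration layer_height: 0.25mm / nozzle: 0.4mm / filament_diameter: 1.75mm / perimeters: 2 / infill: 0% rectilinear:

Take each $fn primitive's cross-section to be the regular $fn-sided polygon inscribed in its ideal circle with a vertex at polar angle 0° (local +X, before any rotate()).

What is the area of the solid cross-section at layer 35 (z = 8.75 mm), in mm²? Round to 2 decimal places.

At z = 8.75 mm: the cube is present — its section is the full 9.5×17 rectangle (area 161.50 mm²); the cube at (9, 4.5) is not intersected at this z (z outside [11, 17]); the cube at (4, 5) is present — its section is the full 13×23 rectangle (area 299.00 mm²); the cylinder at (10.5, 10): section is a regular 32-gon, circumradius r=8.5 (area = (32/2)·8.500²·sin(360°/32) = 225.52 mm²); Taking the first minus the rest: starting from the 9.5×17 cube (161.50 mm²), the 13×23 cube at (4, 5) partially overlaps it — only the 66.00 mm² overlap (of its 299.00 mm²) is removed, clipping the outline; the r=8.5 cylinder at (10.5, 10) partially overlaps it — only the 27.76 mm² overlap (of its 225.52 mm²) is removed, clipping the outline — area = 67.74 mm². Overall, the cross-section is a single solid region. Net area = 67.74 mm².

67.74 mm²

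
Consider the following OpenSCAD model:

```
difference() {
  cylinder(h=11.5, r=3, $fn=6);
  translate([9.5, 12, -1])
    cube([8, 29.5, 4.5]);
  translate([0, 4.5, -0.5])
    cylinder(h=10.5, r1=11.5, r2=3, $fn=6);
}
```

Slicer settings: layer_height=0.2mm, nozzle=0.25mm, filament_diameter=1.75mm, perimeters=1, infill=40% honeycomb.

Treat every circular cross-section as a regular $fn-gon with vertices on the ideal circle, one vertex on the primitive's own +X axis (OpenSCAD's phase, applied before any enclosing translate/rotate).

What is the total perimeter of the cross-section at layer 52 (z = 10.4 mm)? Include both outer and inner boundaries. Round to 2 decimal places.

18.00 mm

At z = 10.4 mm: the r=3 cylinder contributes a regular 6-gon of circumradius 3 (perimeter = 2·6·3.000·sin(180°/6) = 18.00 mm); the cube at (9.5, 12) is not intersected at this z (z outside [-1, 3.5]); the cone at (0, 4.5) is absent (z outside [-0.5, 10]); Subtracting the remaining from the first: none of the subtracted shapes is present at this height, so the r=3 cylinder is unchanged — boundary = 18.00 mm. Overall, the cross-section is a single solid region. Total boundary length (outer) = 18.00 mm.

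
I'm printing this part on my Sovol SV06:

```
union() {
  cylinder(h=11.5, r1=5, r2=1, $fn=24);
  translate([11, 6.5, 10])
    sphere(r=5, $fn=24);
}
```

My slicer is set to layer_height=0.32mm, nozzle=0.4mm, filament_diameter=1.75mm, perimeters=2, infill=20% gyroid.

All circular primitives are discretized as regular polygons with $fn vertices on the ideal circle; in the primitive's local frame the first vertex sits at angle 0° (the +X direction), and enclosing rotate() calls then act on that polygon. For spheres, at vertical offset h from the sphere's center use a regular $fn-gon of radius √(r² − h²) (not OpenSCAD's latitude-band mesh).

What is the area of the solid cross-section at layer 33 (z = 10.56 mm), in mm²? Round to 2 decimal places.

82.14 mm²

At z = 10.56 mm: the cone (r1=5→r2=1) has section circumradius 1.327 here — a regular 24-gon (area = (24/2)·1.327²·sin(360°/24) = 5.47 mm²); the r=5 sphere at (11, 6.5) slices to a regular 24-gon of circumradius 4.969 (√(r²−h²) with h=0.56 from center) (area = (24/2)·4.969²·sin(360°/24) = 76.67 mm²); Taking the union: the 2 present regions are separate (no shared area or edge), so areas and boundary lengths simply add and each stays a separate island — area = 82.14 mm². Overall, the cross-section has 2 separate islands. Net area = 82.14 mm².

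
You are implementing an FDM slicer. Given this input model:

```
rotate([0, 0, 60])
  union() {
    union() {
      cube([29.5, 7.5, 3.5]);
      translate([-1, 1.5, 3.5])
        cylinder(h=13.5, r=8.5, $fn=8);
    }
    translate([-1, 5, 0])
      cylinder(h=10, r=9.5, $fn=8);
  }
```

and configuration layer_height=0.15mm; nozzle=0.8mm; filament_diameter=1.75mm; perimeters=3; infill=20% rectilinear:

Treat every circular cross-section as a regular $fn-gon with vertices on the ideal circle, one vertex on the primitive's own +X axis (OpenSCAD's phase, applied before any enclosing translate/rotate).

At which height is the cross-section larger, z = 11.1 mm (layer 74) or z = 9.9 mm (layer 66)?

layer 66 (z = 9.9 mm)

Layer 74 (z = 11.1): the cube is absent (z outside [0, 3.5]); the r=8.5 cylinder at (-1, 1.5) contributes a regular 8-gon of circumradius 8.5 (area = (8/2)·8.500²·sin(360°/8) = 204.35 mm²); Merging all regions: only the r=8.5 cylinder at (-1, 1.5) is present, so the union is just that shape — area = 204.35 mm²; the cylinder at (-1, 5) is absent (z outside [0, 10]); Merging all regions: only that combined region is present, so the union is just that shape — area = 204.35 mm²; (rotated 60° about Z; rotation is an isometry so areas/perimeters/island counts are preserved). So its area = 204.35 mm². Layer 66 (z = 9.9): the cube is not intersected at this z (z outside [0, 3.5]); the r=8.5 cylinder at (-1, 1.5) gives a regular 8-gon of circumradius 8.5 (constant along its height) (area = (8/2)·8.500²·sin(360°/8) = 204.35 mm²); Combining (union): only the r=8.5 cylinder at (-1, 1.5) is present, so the union is just that shape — area = 204.35 mm²; the r=9.5 cylinder at (-1, 5) contributes a regular 8-gon of circumradius 9.5 (area = (8/2)·9.500²·sin(360°/8) = 255.27 mm²); Combining (union): the regions partially overlap — summed areas 459.62 mm² minus the doubly-counted overlap 168.14 mm² gives 291.48 mm² — area = 291.48 mm²; (whole slice rotated 60° about Z — lengths, areas and connectivity unchanged). So its area = 291.48 mm². Layer 66 is larger (291.48 vs 204.35 mm²).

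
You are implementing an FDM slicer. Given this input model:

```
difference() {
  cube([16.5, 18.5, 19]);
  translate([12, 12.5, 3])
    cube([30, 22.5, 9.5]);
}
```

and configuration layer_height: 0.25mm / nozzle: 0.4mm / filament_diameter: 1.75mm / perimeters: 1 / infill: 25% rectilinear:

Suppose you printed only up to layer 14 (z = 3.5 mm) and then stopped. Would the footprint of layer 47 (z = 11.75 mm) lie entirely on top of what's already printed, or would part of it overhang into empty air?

entirely on top

Compare the two slices. At z = 3.5: the cube is present — its section is the full 16.5×18.5 rectangle (area 305.25 mm²); the 30×22.5 cube at (12, 12.5) contributes its full rectangle (area 675.00 mm²); Subtracting the remaining from the first: starting from the 16.5×18.5 cube (305.25 mm²), the 30×22.5 cube at (12, 12.5) partially overlaps it — only the 27.00 mm² overlap (of its 675.00 mm²) is removed, clipping the outline — area = 278.25 mm². At z = 11.75: the cube is present — its section is the full 16.5×18.5 rectangle (area 305.25 mm²); the cube at (12, 12.5) (footprint 30×22.5) is included at this height (area 675.00 mm²); Subtracting the remaining from the first: starting from the 16.5×18.5 cube (305.25 mm²), the 30×22.5 cube at (12, 12.5) partially overlaps it — only the 27.00 mm² overlap (of its 675.00 mm²) is removed, clipping the outline — area = 278.25 mm². Checking containment: the cross-section at z = 11.75 is a subset of the cross-section at z = 3.5.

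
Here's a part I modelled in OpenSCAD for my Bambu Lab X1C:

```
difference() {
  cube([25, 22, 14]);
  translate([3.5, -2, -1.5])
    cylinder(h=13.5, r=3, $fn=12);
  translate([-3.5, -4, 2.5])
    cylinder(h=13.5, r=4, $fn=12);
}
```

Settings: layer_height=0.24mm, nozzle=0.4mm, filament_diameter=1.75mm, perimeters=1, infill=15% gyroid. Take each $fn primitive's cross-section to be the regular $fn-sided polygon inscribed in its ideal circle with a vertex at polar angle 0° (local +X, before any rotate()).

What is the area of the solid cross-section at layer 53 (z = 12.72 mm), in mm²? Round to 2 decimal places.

550.00 mm²

At z = 12.72 mm: the cube (footprint 25×22) is included at this height (area 550.00 mm²); the cylinder at (3.5, -2) is not intersected at this z (z outside [-1.5, 12]); the r=4 cylinder at (-3.5, -4) gives a regular 12-gon of circumradius 4 (constant along its height) (area = (12/2)·4.000²·sin(360°/12) = 48.00 mm²); Subtracting the remaining from the first: starting from the 25×22 cube (550.00 mm²), the r=4 cylinder at (-3.5, -4) misses the remaining region (no effect) — area = 550.00 mm². Overall, the cross-section is a single solid region. Net area = 550.00 mm².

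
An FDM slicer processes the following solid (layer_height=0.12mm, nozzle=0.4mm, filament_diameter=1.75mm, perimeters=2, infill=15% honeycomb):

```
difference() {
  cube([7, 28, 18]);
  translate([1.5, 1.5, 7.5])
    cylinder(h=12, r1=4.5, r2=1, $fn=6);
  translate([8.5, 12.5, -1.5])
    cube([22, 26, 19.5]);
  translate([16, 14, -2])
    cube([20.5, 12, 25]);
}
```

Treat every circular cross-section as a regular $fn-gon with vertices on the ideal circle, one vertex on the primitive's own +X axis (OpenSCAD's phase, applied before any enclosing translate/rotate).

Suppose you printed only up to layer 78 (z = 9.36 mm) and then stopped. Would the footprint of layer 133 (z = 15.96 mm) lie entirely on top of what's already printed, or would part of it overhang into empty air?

Compare the two slices. At z = 9.36: the cube is present — its section is the full 7×28 rectangle (area 196.00 mm²); the cone at (1.5, 1.5) contributes a regular 6-gon of circumradius 3.958 (interpolated between r1=4.5 and r2=1 at t=0.155) (area = (6/2)·3.958²·sin(360°/6) = 40.69 mm²); the cube at (8.5, 12.5) (footprint 22×26) is included at this height (area 572.00 mm²); the 20.5×12 cube at (16, 14) contributes its full rectangle (area 246.00 mm²); After the difference (first − rest): starting from the 7×28 cube (196.00 mm²), the cone at (1.5, 1.5) partially overlaps it — only the 22.85 mm² overlap (of its 40.69 mm²) is removed, clipping the outline; the 22×26 cube at (8.5, 12.5) misses the remaining region (no effect); the 20.5×12 cube at (16, 14) misses the remaining region (no effect) — area = 173.15 mm². At z = 15.96: the cube is present — its section is the full 7×28 rectangle (area 196.00 mm²); the cone at (1.5, 1.5): at t=0.705 of its height the radius interpolates to r₁+(r₂−r₁)t = 2.032, giving a regular 6-gon of that circumradius (area = (6/2)·2.032²·sin(360°/6) = 10.73 mm²); the 22×26 cube at (8.5, 12.5) contributes its full rectangle (area 572.00 mm²); the cube at (16, 14) (footprint 20.5×12) is included at this height (area 246.00 mm²); Taking the first minus the rest: starting from the 7×28 cube (196.00 mm²), the cone at (1.5, 1.5) partially overlaps it — only the 9.67 mm² overlap (of its 10.73 mm²) is removed, clipping the outline; the 22×26 cube at (8.5, 12.5) misses the remaining region (no effect); the 20.5×12 cube at (16, 14) misses the remaining region (no effect) — area = 186.33 mm². Checking containment: at z = 15.96 the cross-section extends beyond the z = 9.36 cross-section by about 13.18 mm².

part overhangs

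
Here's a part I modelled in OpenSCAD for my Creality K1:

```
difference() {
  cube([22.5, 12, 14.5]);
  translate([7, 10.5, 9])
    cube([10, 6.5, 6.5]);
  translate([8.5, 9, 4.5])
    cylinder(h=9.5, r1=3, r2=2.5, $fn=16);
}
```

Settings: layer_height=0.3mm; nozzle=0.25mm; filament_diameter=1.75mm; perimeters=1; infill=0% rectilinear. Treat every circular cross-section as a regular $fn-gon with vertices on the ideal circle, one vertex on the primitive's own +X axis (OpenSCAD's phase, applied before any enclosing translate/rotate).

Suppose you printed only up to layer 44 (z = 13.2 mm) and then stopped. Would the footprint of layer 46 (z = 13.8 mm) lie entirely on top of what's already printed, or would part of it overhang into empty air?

Compare the two slices. At z = 13.2: the cube is present — its section is the full 22.5×12 rectangle (area 270.00 mm²); the cube at (7, 10.5) (footprint 10×6.5) is included at this height (area 65.00 mm²); the cone at (8.5, 9) contributes a regular 16-gon of circumradius 2.542 (interpolated between r1=3 and r2=2.5 at t=0.916) (area = (16/2)·2.542²·sin(360°/16) = 19.78 mm²); Taking the first minus the rest: starting from the 22.5×12 cube (270.00 mm²), the 10×6.5 cube at (7, 10.5) partially overlaps it — only the 15.00 mm² overlap (of its 65.00 mm²) is removed, clipping the outline; the cone at (8.5, 9) partially overlaps it — only the 17.09 mm² overlap (of its 19.78 mm²) is removed, clipping the outline — area = 237.91 mm². At z = 13.8: the cube (footprint 22.5×12) is included at this height (area 270.00 mm²); the cube at (7, 10.5) (footprint 10×6.5) is included at this height (area 65.00 mm²); the cone at (8.5, 9): at t=0.979 of its height the radius interpolates to r₁+(r₂−r₁)t = 2.511, giving a regular 16-gon of that circumradius (area = (16/2)·2.511²·sin(360°/16) = 19.30 mm²); After the difference (first − rest): starting from the 22.5×12 cube (270.00 mm²), the 10×6.5 cube at (7, 10.5) partially overlaps it — only the 15.00 mm² overlap (of its 65.00 mm²) is removed, clipping the outline; the cone at (8.5, 9) partially overlaps it — only the 16.72 mm² overlap (of its 19.30 mm²) is removed, clipping the outline — area = 238.28 mm². Checking containment: the cross-section at z = 13.8 is a subset of the cross-section at z = 13.2.

entirely on top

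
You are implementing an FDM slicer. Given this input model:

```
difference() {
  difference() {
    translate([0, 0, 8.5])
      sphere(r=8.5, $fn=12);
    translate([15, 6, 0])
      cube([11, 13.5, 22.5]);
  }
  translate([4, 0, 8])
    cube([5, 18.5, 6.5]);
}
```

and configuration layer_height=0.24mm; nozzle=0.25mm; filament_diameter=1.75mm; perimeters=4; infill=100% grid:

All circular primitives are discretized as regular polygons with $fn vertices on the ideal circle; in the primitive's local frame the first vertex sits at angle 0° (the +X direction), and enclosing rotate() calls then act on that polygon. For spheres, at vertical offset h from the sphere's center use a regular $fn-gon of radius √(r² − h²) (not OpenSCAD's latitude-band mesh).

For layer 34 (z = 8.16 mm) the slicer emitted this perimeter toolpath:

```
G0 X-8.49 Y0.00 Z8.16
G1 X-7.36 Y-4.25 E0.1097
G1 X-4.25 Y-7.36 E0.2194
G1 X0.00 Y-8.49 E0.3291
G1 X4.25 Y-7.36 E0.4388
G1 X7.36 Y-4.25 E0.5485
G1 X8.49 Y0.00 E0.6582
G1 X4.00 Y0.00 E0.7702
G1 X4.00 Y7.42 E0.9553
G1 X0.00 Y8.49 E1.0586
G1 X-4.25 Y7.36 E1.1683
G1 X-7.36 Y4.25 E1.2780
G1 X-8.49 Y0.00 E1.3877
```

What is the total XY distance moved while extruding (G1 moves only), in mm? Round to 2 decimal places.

Sum the Euclidean lengths of each G1 segment: total = 55.63 mm.

55.63 mm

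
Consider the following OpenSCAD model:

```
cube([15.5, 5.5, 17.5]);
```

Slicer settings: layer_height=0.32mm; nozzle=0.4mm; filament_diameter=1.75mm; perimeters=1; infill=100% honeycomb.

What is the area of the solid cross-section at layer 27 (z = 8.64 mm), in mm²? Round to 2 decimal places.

85.25 mm²

At z = 8.64 mm: the cube (footprint 15.5×5.5) is included at this height (area 85.25 mm²). Overall, the cross-section is a single solid region. Net area = 85.25 mm².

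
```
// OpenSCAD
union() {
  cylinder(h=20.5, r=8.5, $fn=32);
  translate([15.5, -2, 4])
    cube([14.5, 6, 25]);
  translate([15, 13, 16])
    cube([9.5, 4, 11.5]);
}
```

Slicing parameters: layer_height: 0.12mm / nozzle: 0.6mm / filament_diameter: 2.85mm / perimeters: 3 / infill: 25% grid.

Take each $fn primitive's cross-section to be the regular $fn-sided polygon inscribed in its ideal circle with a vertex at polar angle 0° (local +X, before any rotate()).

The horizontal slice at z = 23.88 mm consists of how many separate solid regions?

At z = 23.88 mm: the cylinder is not intersected at this z (z outside [0, 20.5]); the cube at (15.5, -2) is present — its section is the full 14.5×6 rectangle; the cube at (15, 13) (footprint 9.5×4) is included at this height; Combining (union): the 2 present regions are separate (no shared area or edge), so areas and boundary lengths simply add and each stays a separate island — 2 connected regions. The result has 2 disconnected regions.

2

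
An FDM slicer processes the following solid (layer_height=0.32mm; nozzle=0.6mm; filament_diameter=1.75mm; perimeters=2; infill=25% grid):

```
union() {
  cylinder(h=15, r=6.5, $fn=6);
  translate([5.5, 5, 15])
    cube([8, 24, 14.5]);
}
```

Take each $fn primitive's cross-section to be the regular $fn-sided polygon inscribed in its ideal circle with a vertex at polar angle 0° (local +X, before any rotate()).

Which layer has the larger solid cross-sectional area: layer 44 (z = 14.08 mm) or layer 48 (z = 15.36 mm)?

layer 48 (z = 15.36 mm)

Layer 44 (z = 14.08): the r=6.5 cylinder contributes a regular 6-gon of circumradius 6.5 (area = (6/2)·6.500²·sin(360°/6) = 109.77 mm²); the cube at (5.5, 5) is not intersected at this z (z outside [15, 29.5]); Combining (union): only the r=6.5 cylinder is present, so the union is just that shape — area = 109.77 mm². So its area = 109.77 mm². Layer 48 (z = 15.36): the cylinder does not reach this height (z outside [0, 15]); the cube at (5.5, 5) is present — its section is the full 8×24 rectangle (area 192.00 mm²); Combining (union): only the 8×24 cube at (5.5, 5) is present, so the union is just that shape — area = 192.00 mm². So its area = 192.00 mm². Layer 48 is larger (192.00 vs 109.77 mm²).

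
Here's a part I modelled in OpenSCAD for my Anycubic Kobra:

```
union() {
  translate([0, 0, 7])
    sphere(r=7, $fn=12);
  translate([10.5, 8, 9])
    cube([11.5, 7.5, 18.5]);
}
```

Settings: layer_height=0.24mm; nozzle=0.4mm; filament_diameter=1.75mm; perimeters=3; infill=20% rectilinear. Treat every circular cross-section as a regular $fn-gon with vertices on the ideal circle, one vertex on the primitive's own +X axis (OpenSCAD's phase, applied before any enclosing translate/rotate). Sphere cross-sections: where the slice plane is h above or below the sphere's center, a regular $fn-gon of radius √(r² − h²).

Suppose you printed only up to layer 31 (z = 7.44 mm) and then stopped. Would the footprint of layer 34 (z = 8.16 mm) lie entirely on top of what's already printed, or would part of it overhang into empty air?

entirely on top

Compare the two slices. At z = 7.44: the r=7 sphere contributes a regular 12-gon of circumradius √(7²−0.44²) = 6.986 (area = (12/2)·6.986²·sin(360°/12) = 146.42 mm²); the cube at (10.5, 8) is not intersected at this z (z outside [9, 27.5]); Combining (union): only the r=7 sphere is present, so the union is just that shape — area = 146.42 mm². At z = 8.16: the r=7 sphere slices to a regular 12-gon of circumradius 6.903 (√(r²−h²) with h=1.16 from center) (area = (12/2)·6.903²·sin(360°/12) = 142.96 mm²); the cube at (10.5, 8) is absent (z outside [9, 27.5]); Merging all regions: only the r=7 sphere is present, so the union is just that shape — area = 142.96 mm². Checking containment: the cross-section at z = 8.16 is a subset of the cross-section at z = 7.44.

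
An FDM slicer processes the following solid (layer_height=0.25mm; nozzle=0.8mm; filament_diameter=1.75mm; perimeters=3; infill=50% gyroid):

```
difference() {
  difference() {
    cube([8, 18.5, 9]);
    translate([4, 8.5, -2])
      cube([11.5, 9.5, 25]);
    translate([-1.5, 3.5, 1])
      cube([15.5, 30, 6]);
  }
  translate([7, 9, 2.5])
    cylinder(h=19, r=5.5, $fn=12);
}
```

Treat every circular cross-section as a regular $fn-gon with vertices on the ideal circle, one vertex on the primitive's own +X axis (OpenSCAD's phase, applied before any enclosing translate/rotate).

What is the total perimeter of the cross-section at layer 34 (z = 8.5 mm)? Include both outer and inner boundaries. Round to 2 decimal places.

62.17 mm

At z = 8.5 mm: the cube is present — its section is the full 8×18.5 rectangle (perimeter 53.00 mm); the 11.5×9.5 cube at (4, 8.5) contributes its full rectangle (perimeter 42.00 mm); the cube at (-1.5, 3.5) does not reach this height (z outside [1, 7]); Taking the first minus the rest: starting from the 8×18.5 cube, the 11.5×9.5 cube at (4, 8.5) partially overlaps it — only the 38.00 mm² overlap (of its 109.25 mm²) is removed, clipping the outline — boundary = 61.00 mm; the cylinder at (7, 9): section is a regular 12-gon, circumradius r=5.5 (perimeter = 2·12·5.500·sin(180°/12) = 34.16 mm); After the difference (first − rest): starting from that combined region, the r=5.5 cylinder at (7, 9) partially overlaps it — only the 33.47 mm² overlap (of its 90.75 mm²) is removed, clipping the outline — boundary = 62.17 mm. Overall, the cross-section is a single solid region. Total boundary length (outer) = 62.17 mm.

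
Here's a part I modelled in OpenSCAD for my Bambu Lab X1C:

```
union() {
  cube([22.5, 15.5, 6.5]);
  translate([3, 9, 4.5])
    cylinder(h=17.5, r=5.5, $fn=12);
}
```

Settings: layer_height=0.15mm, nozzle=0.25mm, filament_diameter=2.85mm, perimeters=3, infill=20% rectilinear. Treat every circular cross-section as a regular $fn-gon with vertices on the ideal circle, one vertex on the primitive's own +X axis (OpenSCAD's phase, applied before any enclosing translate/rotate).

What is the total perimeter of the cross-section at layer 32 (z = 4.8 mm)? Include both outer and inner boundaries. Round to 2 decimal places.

At z = 4.8 mm: the cube (footprint 22.5×15.5) is included at this height (perimeter 76.00 mm); the cylinder at (3, 9): section is a regular 12-gon, circumradius r=5.5 (perimeter = 2·12·5.500·sin(180°/12) = 34.16 mm); Merging all regions: the regions partially overlap (shared area 75.92 mm²), so the edge portions inside another operand are dropped and the merged outline is re-measured after clipping — boundary = 77.65 mm. Overall, the cross-section is a single solid region. Total boundary length (outer) = 77.65 mm.

77.65 mm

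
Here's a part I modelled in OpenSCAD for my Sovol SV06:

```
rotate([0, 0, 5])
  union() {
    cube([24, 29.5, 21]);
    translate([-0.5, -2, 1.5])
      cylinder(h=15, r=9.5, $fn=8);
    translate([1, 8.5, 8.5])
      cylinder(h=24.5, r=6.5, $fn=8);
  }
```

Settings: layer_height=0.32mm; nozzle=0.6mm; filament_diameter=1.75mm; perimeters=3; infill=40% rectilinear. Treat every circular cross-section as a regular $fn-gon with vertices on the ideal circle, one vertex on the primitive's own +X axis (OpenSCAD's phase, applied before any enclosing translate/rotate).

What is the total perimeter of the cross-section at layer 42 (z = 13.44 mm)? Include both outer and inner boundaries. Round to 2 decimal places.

At z = 13.44 mm: the cube (footprint 24×29.5) is included at this height (perimeter 107.00 mm); the r=9.5 cylinder at (-0.5, -2) contributes a regular 8-gon of circumradius 9.5 (perimeter = 2·8·9.500·sin(180°/8) = 58.17 mm); the cylinder at (1, 8.5): section is a regular 8-gon, circumradius r=6.5 (perimeter = 2·8·6.500·sin(180°/8) = 39.80 mm); Merging all regions: the regions partially overlap (shared area 128.80 mm²), so the edge portions inside another operand are dropped and the merged outline is re-measured after clipping — boundary = 137.50 mm; (whole slice rotated 5° about Z — lengths, areas and connectivity unchanged). Overall, the cross-section is a single solid region. Total boundary length (outer) = 137.50 mm.

137.50 mm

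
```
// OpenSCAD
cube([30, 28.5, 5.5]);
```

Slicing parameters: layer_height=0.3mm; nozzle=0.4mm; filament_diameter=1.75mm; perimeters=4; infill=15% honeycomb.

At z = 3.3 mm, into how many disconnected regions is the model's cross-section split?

1

At z = 3.3 mm: the cube (footprint 30×28.5) is included at this height. The result has 1 disconnected region.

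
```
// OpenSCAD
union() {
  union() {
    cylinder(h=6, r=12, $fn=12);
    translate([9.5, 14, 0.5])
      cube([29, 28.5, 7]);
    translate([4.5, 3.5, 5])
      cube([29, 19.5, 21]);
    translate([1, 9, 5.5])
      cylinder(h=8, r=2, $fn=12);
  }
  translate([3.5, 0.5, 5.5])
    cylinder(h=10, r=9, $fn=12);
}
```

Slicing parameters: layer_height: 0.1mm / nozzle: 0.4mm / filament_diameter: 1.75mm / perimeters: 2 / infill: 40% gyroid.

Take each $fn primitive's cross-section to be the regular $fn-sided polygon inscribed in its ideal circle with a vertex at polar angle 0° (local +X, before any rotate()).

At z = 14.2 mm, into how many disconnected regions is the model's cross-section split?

1

At z = 14.2 mm: the cylinder is absent (z outside [0, 6]); the cube at (9.5, 14) is not intersected at this z (z outside [0.5, 7.5]); the 29×19.5 cube at (4.5, 3.5) contributes its full rectangle; the cylinder at (1, 9) is not intersected at this z (z outside [5.5, 13.5]); Combining (union): only the 29×19.5 cube at (4.5, 3.5) is present, so the union is just that shape — 1 connected region; the r=9 cylinder at (3.5, 0.5) gives a regular 12-gon of circumradius 9 (constant along its height); Taking the union: the regions partially overlap (shared area 29.09 mm²), so overlapping operands fuse into one piece — 1 connected region. The result has 1 disconnected region.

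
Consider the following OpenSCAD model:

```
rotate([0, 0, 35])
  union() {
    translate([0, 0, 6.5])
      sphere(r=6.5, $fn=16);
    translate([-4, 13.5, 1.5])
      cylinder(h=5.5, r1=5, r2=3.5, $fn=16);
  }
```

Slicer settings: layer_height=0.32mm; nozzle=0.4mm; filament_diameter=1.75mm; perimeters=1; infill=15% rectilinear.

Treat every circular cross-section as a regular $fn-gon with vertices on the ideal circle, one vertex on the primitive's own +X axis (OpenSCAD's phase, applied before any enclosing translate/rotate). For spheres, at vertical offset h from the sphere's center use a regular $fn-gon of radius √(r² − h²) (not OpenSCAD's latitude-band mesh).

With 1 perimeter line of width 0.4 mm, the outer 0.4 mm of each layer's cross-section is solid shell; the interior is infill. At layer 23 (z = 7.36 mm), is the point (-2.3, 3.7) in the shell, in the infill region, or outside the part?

At z = 7.36 mm: the r=6.5 sphere contributes a regular 16-gon of circumradius √(6.5²−0.86²) = 6.443; the cone at (-4, 13.5) does not reach this height (z outside [1.5, 7]); Taking the union: only the r=6.5 sphere is present, so the union is just that shape — 1 connected region; (rotated 35° about Z; rotation is an isometry so areas/perimeters/island counts are preserved). Overall, the cross-section is a single solid region. Undo the 35° rotation: the query point maps to (0.238, 4.350) in the un-rotated model frame. The nearest boundary edge runs (2.47, 5.95)→(0.00, 6.44); distance from the point to it = 2.01 mm. The point is inside the cross-section and 2.01 mm from the nearest boundary — more than the 0.4 mm shell width (1 × 0.4), so it's in the infill interior.

infill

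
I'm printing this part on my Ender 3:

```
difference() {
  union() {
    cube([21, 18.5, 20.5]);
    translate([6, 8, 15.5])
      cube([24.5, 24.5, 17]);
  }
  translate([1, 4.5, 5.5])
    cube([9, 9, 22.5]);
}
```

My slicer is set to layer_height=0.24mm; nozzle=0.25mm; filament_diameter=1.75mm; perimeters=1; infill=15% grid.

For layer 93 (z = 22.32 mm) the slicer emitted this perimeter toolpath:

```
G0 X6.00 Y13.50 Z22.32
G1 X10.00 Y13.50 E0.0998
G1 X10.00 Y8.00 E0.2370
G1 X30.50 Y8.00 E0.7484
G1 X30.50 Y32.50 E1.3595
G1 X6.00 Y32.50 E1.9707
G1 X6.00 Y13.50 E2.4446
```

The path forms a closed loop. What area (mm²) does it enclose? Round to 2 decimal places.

578.25 mm²

Apply the shoelace formula to the sequence of (X, Y) vertices; enclosed area = 578.25 mm².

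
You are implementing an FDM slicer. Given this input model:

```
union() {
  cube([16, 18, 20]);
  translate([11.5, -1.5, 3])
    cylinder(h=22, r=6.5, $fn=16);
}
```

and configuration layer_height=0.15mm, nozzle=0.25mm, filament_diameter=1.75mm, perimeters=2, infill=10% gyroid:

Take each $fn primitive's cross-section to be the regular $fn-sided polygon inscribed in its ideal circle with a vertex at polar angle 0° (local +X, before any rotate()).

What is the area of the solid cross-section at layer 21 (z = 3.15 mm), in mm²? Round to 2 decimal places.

At z = 3.15 mm: the cube (footprint 16×18) is included at this height (area 288.00 mm²); the cylinder at (11.5, -1.5): section is a regular 16-gon, circumradius r=6.5 (area = (16/2)·6.500²·sin(360°/16) = 129.35 mm²); Combining (union): the regions partially overlap — summed areas 417.35 mm² minus the doubly-counted overlap 42.35 mm² gives 375.00 mm² — area = 375.00 mm². Overall, the cross-section is a single solid region. Net area = 375.00 mm².

375.00 mm²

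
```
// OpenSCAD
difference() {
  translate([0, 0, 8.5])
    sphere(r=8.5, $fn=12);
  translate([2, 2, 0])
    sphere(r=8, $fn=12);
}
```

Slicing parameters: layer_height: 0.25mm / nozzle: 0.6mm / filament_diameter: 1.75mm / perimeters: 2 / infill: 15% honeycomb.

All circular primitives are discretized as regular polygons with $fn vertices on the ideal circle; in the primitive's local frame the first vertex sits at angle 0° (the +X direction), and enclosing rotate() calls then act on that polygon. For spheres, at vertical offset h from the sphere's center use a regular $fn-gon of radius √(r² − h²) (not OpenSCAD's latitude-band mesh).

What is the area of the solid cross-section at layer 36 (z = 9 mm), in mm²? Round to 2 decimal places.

216.00 mm²

At z = 9 mm: the sphere: section is a regular 12-gon, circumradius = √(r²−h²) = √(8.5²−0.5²) = 8.485 (area = (12/2)·8.485²·sin(360°/12) = 216.00 mm²); the sphere at (2, 2) is absent (|z−center|=9.000 > r=8); After the difference (first − rest): none of the subtracted shapes is present at this height, so the r=8.5 sphere is unchanged — area = 216.00 mm². Overall, the cross-section is a single solid region. Net area = 216.00 mm².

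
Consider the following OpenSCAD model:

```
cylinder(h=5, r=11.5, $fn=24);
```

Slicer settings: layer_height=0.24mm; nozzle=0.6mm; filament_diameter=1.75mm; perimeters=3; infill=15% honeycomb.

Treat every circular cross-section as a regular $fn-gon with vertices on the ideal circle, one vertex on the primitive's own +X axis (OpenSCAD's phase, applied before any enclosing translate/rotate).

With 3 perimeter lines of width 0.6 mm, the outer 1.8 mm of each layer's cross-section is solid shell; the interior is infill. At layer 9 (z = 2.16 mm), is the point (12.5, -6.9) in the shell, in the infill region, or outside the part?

At z = 2.16 mm: the cylinder: section is a regular 24-gon, circumradius r=11.5. Overall, the cross-section is a single solid region. The nearest boundary edge runs (8.13, -8.13)→(9.96, -5.75); distance from the point to it = 2.79 mm. The point is not inside any of the regions above, so it lies outside the cross-section (2.79 mm from the nearest boundary).

outside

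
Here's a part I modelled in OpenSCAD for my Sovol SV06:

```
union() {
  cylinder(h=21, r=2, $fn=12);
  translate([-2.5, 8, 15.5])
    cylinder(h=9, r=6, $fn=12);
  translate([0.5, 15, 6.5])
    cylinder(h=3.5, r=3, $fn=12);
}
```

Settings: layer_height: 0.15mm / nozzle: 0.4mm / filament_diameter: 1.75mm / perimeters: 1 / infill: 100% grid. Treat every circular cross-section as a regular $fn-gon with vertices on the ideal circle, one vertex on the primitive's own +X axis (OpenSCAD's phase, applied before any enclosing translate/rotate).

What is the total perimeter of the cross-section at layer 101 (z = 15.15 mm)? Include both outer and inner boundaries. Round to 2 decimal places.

12.42 mm

At z = 15.15 mm: the r=2 cylinder gives a regular 12-gon of circumradius 2 (constant along its height) (perimeter = 2·12·2.000·sin(180°/12) = 12.42 mm); the cylinder at (-2.5, 8) is absent (z outside [15.5, 24.5]); the cylinder at (0.5, 15) is not intersected at this z (z outside [6.5, 10]); Combining (union): only the r=2 cylinder is present, so the union is just that shape — boundary = 12.42 mm. Overall, the cross-section is a single solid region. Total boundary length (outer) = 12.42 mm.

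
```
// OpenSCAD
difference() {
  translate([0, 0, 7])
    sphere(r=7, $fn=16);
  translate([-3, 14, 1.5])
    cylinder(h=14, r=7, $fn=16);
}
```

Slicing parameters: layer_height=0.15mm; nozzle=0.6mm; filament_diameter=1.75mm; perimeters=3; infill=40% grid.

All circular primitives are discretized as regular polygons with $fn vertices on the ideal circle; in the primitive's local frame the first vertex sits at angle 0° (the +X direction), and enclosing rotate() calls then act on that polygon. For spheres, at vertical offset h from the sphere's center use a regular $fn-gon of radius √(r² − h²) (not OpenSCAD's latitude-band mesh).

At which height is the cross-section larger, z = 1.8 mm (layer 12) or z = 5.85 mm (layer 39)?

Layer 12 (z = 1.8): the r=7 sphere contributes a regular 16-gon of circumradius √(7²−5.2²) = 4.686 (area = (16/2)·4.686²·sin(360°/16) = 67.23 mm²); the cylinder at (-3, 14): section is a regular 16-gon, circumradius r=7 (area = (16/2)·7.000²·sin(360°/16) = 150.01 mm²); Taking the first minus the rest: starting from the r=7 sphere (67.23 mm²), the r=7 cylinder at (-3, 14) misses the remaining region (no effect) — area = 67.23 mm². So its area = 67.23 mm². Layer 39 (z = 5.85): the r=7 sphere contributes a regular 16-gon of circumradius √(7²−1.15²) = 6.905 (area = (16/2)·6.905²·sin(360°/16) = 145.96 mm²); the r=7 cylinder at (-3, 14) gives a regular 16-gon of circumradius 7 (constant along its height) (area = (16/2)·7.000²·sin(360°/16) = 150.01 mm²); After the difference (first − rest): starting from the r=7 sphere (145.96 mm²), the r=7 cylinder at (-3, 14) misses the remaining region (no effect) — area = 145.96 mm². So its area = 145.96 mm². Layer 39 is larger (145.96 vs 67.23 mm²).

layer 39 (z = 5.85 mm)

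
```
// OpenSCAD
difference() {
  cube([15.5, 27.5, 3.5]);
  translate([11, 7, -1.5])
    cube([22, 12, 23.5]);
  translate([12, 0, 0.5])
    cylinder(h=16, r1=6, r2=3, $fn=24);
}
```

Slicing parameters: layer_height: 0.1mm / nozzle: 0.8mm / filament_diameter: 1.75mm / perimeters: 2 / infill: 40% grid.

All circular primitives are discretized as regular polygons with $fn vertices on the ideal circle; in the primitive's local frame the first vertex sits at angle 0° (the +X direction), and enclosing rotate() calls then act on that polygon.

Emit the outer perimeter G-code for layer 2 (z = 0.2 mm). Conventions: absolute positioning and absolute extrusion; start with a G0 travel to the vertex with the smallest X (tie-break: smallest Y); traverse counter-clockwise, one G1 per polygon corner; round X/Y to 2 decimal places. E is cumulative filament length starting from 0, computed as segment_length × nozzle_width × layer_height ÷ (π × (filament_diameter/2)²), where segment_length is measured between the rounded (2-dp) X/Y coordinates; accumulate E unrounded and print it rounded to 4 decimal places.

At z = 0.2 mm: the cube is present — its section is the full 15.5×27.5 rectangle; the cube at (11, 7) (footprint 22×12) is included at this height; the cone at (12, 0) is not intersected at this z (z outside [0.5, 16.5]); Taking the first minus the rest: starting from the 15.5×27.5 cube, the 22×12 cube at (11, 7) partially overlaps it — only the 54.00 mm² overlap (of its 264.00 mm²) is removed, clipping the outline — 1 connected region. The outline is a single polygon with 8 vertices. Extrusion per mm of travel: 0.8 × 0.1 / (π × 0.875²) = 0.033260. Accumulating E over each segment gives final E = 3.1597.

G0 X0.00 Y0.00 Z0.20
G1 X15.50 Y0.00 E0.5155
G1 X15.50 Y7.00 E0.7484
G1 X11.00 Y7.00 E0.8980
G1 X11.00 Y19.00 E1.2971
G1 X15.50 Y19.00 E1.4468
G1 X15.50 Y27.50 E1.7295
G1 X0.00 Y27.50 E2.2451
G1 X0.00 Y0.00 E3.1597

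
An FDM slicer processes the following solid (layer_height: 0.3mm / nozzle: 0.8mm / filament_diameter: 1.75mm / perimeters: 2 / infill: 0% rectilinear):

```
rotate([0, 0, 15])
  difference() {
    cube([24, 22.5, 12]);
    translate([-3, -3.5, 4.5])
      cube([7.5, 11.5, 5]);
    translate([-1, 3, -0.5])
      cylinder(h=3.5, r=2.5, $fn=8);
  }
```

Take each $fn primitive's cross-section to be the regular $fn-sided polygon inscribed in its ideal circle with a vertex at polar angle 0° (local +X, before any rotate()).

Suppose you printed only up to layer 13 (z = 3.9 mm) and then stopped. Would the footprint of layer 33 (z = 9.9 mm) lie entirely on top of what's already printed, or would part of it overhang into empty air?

entirely on top

Compare the two slices. At z = 3.9: the cube is present — its section is the full 24×22.5 rectangle (area 540.00 mm²); the cube at (-3, -3.5) does not reach this height (z outside [4.5, 9.5]); the cylinder at (-1, 3) is absent (z outside [-0.5, 3]); After the difference (first − rest): none of the subtracted shapes is present at this height, so the 24×22.5 cube is unchanged — area = 540.00 mm²; (whole slice rotated 15° about Z — lengths, areas and connectivity unchanged). At z = 9.9: the cube (footprint 24×22.5) is included at this height (area 540.00 mm²); the cube at (-3, -3.5) does not reach this height (z outside [4.5, 9.5]); the cylinder at (-1, 3) does not reach this height (z outside [-0.5, 3]); Taking the first minus the rest: none of the subtracted shapes is present at this height, so the 24×22.5 cube is unchanged — area = 540.00 mm²; (whole slice rotated 15° about Z — lengths, areas and connectivity unchanged). Checking containment: the cross-section at z = 9.9 is a subset of the cross-section at z = 3.9.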